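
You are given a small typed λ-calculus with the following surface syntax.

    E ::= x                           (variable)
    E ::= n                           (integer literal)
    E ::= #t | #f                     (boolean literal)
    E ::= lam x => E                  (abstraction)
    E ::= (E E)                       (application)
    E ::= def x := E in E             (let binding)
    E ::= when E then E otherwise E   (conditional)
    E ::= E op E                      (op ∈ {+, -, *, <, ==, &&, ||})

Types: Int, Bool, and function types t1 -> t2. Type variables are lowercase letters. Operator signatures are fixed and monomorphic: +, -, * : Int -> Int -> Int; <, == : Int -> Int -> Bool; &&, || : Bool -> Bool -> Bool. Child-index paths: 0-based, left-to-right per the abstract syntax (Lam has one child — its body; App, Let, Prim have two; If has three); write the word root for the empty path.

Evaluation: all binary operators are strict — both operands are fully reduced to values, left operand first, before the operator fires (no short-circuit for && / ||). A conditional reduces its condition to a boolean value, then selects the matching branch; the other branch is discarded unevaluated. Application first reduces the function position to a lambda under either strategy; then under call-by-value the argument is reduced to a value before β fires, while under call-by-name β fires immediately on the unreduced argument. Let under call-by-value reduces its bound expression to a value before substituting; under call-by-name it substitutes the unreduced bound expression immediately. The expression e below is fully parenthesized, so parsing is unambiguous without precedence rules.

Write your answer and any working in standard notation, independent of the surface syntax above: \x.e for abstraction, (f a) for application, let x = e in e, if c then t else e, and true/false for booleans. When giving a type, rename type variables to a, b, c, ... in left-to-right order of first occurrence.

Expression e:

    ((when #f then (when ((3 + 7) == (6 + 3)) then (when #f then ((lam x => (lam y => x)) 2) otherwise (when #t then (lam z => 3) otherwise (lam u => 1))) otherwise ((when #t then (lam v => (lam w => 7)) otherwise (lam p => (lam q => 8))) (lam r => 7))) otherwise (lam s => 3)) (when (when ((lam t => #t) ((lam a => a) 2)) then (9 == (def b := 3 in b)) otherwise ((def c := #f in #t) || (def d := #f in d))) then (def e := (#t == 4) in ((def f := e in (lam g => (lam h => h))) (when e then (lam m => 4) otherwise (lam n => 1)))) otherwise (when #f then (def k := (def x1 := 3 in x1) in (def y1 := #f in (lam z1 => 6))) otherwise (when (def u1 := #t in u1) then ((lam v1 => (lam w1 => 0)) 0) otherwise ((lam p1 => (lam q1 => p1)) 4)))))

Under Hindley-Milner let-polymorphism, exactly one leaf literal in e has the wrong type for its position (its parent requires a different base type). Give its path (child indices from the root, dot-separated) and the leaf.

Working:
  unify Bool ~ Bool
  unify Int ~ Int
  unify Int ~ Int
  unify Int ~ Int
  unify Int ~ Int
  unify Int ~ Int
  unify Int ~ Int
  unify Bool ~ Bool
  unify Bool ~ Bool
x : a
\y._ : b -> a
\x._ : a -> b -> a
  unify a -> b -> a ~ Int -> c
  unify a ~ Int
  unify b -> Int ~ c
_ _ : b -> Int
  unify Bool ~ Bool
\z._ : d -> Int
\u._ : e -> Int
  unify d -> Int ~ e -> Int
  unify d ~ e
  unify Int ~ Int
  unify b -> Int ~ e -> Int
  unify b ~ e
  unify Int ~ Int
  unify Bool ~ Bool
\w._ : g -> Int
\v._ : f -> g -> Int
\q._ : i -> Int
\p._ : h -> i -> Int
  unify f -> g -> Int ~ h -> i -> Int
  unify f ~ h
  unify g -> Int ~ i -> Int
  unify g ~ i
  unify Int ~ Int
\r._ : j -> Int
  unify h -> i -> Int ~ (j -> Int) -> k
  unify h ~ j -> Int
  unify i -> Int ~ k
_ _ : i -> Int
  unify e -> Int ~ i -> Int
  unify e ~ i
  unify Int ~ Int
\s._ : l -> Int
  unify i -> Int ~ l -> Int
  unify i ~ l
  unify Int ~ Int
\t._ : m -> Bool
a : n
\a._ : n -> n
  unify n -> n ~ Int -> o
  unify n ~ Int
  unify Int ~ o
_ _ : Int
  unify m -> Bool ~ Int -> p
  unify m ~ Int
  unify Bool ~ p
_ _ : Bool
  unify Bool ~ Bool
  unify Int ~ Int
let b : Int
b : Int
  unify Int ~ Int
let c : Bool
  unify Bool ~ Bool
let d : Bool
d : Bool
  unify Bool ~ Bool
  unify Bool ~ Bool
  unify Bool ~ Bool
  unify Bool ~ Int
  FAIL: mismatch Bool ~ Int

Answer: 1.1.0.0 : true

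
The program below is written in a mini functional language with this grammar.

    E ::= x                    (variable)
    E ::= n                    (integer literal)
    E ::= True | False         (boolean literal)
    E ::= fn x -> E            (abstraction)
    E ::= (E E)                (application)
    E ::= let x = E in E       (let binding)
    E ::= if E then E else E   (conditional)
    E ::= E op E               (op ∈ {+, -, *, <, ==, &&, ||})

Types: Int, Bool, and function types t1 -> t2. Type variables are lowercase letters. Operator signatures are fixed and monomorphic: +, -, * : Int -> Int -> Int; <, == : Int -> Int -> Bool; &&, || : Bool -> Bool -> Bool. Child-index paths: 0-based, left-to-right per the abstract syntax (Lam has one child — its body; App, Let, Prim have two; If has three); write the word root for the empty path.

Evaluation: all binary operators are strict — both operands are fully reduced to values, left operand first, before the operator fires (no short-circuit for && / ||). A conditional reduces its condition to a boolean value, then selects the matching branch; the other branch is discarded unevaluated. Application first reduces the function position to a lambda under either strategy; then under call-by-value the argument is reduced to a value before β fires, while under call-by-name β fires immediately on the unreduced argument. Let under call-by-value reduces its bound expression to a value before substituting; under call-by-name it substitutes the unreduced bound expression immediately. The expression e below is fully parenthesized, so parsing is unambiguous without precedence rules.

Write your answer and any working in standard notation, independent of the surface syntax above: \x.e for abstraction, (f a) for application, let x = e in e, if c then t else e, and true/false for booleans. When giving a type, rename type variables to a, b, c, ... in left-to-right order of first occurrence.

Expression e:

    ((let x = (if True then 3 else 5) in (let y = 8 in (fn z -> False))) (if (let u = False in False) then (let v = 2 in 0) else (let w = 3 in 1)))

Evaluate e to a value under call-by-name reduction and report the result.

Trace:
step 0: ((let x = (if true then 3 else 5) in (let y = 8 in (\z.false))) (if (let u = false in false) then (let v = 2 in 0) else (let w = 3 in 1)))
step 1: [let@0] ((let y = 8 in (\z.false)) (if (let u = false in false) then (let v = 2 in 0) else (let w = 3 in 1)))
step 2: [let@0] ((\z.false) (if (let u = false in false) then (let v = 2 in 0) else (let w = 3 in 1)))
step 3: [beta@root] false

Answer: false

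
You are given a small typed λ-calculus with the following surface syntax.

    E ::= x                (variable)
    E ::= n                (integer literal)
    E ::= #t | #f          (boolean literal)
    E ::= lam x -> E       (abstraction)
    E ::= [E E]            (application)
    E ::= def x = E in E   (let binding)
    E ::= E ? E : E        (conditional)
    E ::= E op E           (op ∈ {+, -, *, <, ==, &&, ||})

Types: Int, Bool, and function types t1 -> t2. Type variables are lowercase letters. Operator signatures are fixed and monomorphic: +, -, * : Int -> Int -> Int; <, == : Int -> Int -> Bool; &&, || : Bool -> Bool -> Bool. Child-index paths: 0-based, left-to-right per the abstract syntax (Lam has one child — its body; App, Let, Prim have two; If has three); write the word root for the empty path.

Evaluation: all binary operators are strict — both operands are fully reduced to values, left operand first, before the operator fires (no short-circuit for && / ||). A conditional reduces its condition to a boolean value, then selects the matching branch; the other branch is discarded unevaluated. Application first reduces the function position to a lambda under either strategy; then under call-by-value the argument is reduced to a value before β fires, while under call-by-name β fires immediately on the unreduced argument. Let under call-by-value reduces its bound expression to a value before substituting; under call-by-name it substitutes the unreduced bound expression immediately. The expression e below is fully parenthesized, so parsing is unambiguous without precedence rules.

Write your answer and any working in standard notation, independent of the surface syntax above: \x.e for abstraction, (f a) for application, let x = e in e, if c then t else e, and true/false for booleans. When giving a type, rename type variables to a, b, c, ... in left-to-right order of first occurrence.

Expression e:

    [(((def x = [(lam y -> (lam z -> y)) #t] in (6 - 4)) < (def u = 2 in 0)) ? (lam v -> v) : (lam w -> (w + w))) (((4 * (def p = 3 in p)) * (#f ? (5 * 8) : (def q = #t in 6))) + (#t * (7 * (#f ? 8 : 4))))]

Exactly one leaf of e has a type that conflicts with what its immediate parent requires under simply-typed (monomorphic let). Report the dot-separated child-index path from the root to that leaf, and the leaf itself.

Answer: 1.1.0 : true

Working:
y : a
\z._ : b -> a
\y._ : a -> b -> a
  unify a -> b -> a ~ Bool -> c
  unify a ~ Bool
  unify b -> Bool ~ c
_ _ : b -> Bool
let x : b -> Bool
  unify Int ~ Int
  unify Int ~ Int
  unify Int ~ Int
let u : Int
  unify Int ~ Int
  unify Bool ~ Bool
v : d
\v._ : d -> d
w : e
  unify e ~ Int
w : Int
  unify Int ~ Int
\w._ : Int -> Int
  unify d -> d ~ Int -> Int
  unify d ~ Int
  unify Int ~ Int
  unify Int ~ Int
let p : Int
p : Int
  unify Int ~ Int
  unify Int ~ Int
  unify Bool ~ Bool
  unify Int ~ Int
  unify Int ~ Int
let q : Bool
  unify Int ~ Int
  unify Int ~ Int
  unify Int ~ Int
  unify Bool ~ Int
  FAIL: mismatch Bool ~ Int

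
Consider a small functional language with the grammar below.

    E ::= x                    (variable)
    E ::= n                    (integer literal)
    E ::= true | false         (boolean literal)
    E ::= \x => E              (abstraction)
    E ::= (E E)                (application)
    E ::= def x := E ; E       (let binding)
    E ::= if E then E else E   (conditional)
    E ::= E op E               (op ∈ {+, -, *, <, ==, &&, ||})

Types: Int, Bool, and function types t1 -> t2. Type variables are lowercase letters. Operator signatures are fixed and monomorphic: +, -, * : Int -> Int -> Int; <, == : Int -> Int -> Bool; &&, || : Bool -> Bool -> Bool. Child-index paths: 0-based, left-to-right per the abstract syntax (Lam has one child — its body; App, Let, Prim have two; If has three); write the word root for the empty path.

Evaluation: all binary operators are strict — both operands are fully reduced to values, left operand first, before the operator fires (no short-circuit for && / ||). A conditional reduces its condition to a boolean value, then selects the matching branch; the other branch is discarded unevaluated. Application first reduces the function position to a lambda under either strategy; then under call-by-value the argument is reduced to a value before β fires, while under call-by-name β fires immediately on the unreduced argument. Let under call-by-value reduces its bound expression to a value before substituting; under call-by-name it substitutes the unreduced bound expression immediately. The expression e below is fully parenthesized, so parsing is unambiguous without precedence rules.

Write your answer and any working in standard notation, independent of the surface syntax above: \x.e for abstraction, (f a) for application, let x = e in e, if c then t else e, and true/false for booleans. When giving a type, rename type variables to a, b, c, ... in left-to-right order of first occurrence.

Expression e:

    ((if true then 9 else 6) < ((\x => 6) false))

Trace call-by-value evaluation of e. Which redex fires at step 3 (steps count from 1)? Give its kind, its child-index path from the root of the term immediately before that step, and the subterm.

Trace:
step 0: ((if true then 9 else 6) < ((\x.6) false))
step 1: [if@0] (9 < ((\x.6) false))
step 2: [beta@1] (9 < 6)
step 3: [delta@root] false

Answer: delta at root : (9 < 6)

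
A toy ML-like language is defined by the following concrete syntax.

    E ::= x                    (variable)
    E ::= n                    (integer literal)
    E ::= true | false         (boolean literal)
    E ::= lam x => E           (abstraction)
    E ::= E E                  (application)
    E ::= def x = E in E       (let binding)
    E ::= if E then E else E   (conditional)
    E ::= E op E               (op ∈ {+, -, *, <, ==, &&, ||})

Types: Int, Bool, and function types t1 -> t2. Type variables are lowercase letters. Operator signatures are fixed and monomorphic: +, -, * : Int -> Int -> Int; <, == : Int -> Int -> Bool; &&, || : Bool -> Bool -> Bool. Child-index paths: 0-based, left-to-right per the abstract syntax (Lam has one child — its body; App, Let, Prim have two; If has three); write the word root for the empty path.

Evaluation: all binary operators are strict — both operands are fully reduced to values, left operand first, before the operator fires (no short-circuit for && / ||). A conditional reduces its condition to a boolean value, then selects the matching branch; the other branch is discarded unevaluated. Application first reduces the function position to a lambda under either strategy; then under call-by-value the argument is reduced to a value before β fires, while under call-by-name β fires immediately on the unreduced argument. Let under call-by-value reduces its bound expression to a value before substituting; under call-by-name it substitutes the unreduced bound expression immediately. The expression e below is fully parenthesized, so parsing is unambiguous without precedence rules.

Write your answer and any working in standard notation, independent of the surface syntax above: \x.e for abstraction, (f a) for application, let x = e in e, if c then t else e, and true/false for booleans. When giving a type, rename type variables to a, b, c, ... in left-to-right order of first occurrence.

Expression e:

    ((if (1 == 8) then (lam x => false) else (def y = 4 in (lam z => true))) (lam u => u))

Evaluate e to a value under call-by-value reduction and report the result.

Derivation:
step 0: ((if (1 == 8) then (\x.false) else (let y = 4 in (\z.true))) (\u.u))
step 1: [delta@0.0] ((if false then (\x.false) else (let y = 4 in (\z.true))) (\u.u))
step 2: [if@0] ((let y = 4 in (\z.true)) (\u.u))
step 3: [let@0] ((\z.true) (\u.u))
step 4: [beta@root] true

Answer: true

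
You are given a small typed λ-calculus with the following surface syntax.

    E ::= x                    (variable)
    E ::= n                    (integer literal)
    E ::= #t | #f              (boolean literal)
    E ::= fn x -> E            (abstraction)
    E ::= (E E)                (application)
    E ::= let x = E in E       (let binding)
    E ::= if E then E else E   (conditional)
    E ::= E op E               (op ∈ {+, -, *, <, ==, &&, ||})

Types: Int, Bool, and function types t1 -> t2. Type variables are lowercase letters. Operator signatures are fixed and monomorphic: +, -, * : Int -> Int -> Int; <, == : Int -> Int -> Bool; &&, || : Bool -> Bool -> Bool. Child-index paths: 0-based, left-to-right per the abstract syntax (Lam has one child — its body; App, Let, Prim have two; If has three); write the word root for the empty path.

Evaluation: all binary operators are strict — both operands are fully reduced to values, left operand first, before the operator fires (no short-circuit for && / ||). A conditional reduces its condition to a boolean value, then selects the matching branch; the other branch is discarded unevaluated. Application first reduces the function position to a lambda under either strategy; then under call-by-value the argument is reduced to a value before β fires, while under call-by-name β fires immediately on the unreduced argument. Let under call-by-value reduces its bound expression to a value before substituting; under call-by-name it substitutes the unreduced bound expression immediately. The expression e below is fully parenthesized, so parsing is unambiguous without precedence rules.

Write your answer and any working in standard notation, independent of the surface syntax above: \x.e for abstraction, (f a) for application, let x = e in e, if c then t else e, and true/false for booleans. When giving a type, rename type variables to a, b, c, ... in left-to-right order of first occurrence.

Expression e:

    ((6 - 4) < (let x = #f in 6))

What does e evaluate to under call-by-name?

Trace:
step 0: ((6 - 4) < (let x = false in 6))
step 1: [delta@0] (2 < (let x = false in 6))
step 2: [let@1] (2 < 6)
step 3: [delta@root] true

Answer: true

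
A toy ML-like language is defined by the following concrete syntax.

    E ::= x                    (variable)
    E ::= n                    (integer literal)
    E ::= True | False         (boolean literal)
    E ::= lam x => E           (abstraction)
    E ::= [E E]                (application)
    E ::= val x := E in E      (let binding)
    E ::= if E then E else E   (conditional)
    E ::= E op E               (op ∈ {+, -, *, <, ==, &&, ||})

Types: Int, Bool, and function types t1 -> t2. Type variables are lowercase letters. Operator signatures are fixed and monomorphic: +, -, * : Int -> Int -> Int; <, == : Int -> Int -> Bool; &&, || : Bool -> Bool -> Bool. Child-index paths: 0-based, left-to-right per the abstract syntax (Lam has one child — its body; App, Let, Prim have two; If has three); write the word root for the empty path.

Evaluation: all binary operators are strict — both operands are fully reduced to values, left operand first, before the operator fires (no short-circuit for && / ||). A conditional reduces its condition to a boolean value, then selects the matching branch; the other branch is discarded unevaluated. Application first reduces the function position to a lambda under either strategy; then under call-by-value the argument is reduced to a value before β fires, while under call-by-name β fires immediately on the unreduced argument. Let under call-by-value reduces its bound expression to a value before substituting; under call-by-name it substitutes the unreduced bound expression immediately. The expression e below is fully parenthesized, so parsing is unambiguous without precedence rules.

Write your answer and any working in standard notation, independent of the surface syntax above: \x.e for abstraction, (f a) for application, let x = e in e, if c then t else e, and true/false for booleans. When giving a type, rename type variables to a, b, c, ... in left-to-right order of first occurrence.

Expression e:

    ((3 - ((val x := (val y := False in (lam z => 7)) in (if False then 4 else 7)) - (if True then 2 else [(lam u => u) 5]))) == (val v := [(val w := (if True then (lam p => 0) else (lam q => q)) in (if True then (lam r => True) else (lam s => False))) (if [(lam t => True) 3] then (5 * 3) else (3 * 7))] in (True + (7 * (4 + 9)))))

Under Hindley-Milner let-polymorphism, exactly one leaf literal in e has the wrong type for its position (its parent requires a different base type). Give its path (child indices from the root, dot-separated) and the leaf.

Derivation:
  unify Int ~ Int
let y : Bool
\z._ : a -> Int
let x : forall. a -> Int
  unify Bool ~ Bool
  unify Int ~ Int
  unify Int ~ Int
  unify Bool ~ Bool
u : b
\u._ : b -> b
  unify b -> b ~ Int -> c
  unify b ~ Int
  unify Int ~ c
_ _ : Int
  unify Int ~ Int
  unify Int ~ Int
  unify Int ~ Int
  unify Int ~ Int
  unify Bool ~ Bool
\p._ : d -> Int
q : e
\q._ : e -> e
  unify d -> Int ~ e -> e
  unify d ~ e
  unify Int ~ e
let w : Int -> Int
  unify Bool ~ Bool
\r._ : f -> Bool
\s._ : g -> Bool
  unify f -> Bool ~ g -> Bool
  unify f ~ g
  unify Bool ~ Bool
\t._ : h -> Bool
  unify h -> Bool ~ Int -> i
  unify h ~ Int
  unify Bool ~ i
_ _ : Bool
  unify Bool ~ Bool
  unify Int ~ Int
  unify Int ~ Int
  unify Int ~ Int
  unify Int ~ Int
  unify Int ~ Int
  unify g -> Bool ~ Int -> j
  unify g ~ Int
  unify Bool ~ j
_ _ : Bool
let v : Bool
  unify Bool ~ Int
  FAIL: mismatch Bool ~ Int

Answer: 1.1.0 : true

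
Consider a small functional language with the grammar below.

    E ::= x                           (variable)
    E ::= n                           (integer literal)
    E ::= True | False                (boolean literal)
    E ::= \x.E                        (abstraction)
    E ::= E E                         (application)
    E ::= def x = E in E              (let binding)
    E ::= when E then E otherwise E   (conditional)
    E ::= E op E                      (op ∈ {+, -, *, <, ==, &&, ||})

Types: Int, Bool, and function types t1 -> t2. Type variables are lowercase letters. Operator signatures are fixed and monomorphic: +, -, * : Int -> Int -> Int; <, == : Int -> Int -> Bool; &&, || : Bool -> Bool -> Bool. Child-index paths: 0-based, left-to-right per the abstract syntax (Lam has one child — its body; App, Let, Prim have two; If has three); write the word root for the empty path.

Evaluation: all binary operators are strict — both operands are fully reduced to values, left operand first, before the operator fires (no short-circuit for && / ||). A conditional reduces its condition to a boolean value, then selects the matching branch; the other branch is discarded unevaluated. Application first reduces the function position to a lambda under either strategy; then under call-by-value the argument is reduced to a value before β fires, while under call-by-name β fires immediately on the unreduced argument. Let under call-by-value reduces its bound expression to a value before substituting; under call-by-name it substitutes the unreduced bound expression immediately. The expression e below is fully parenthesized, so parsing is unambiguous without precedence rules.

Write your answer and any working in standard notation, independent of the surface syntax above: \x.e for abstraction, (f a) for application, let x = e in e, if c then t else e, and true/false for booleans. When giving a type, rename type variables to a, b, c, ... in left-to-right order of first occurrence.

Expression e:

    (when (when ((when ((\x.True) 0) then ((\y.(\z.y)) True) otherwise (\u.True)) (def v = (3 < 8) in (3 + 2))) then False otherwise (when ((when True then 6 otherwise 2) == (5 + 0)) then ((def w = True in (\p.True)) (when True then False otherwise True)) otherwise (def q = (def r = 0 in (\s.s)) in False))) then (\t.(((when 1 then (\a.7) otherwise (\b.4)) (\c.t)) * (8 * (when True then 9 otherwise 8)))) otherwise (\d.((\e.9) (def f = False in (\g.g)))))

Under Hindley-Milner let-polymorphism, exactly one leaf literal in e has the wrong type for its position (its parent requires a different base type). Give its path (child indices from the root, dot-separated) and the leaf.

Working:
\x._ : a -> Bool
  unify a -> Bool ~ Int -> b
  unify a ~ Int
  unify Bool ~ b
_ _ : Bool
  unify Bool ~ Bool
y : c
\z._ : d -> c
\y._ : c -> d -> c
  unify c -> d -> c ~ Bool -> e
  unify c ~ Bool
  unify d -> Bool ~ e
_ _ : d -> Bool
\u._ : f -> Bool
  unify d -> Bool ~ f -> Bool
  unify d ~ f
  unify Bool ~ Bool
  unify Int ~ Int
  unify Int ~ Int
let v : Bool
  unify Int ~ Int
  unify Int ~ Int
  unify f -> Bool ~ Int -> g
  unify f ~ Int
  unify Bool ~ g
_ _ : Bool
  unify Bool ~ Bool
  unify Bool ~ Bool
  unify Int ~ Int
  unify Int ~ Int
  unify Int ~ Int
  unify Int ~ Int
  unify Int ~ Int
  unify Bool ~ Bool
let w : Bool
\p._ : h -> Bool
  unify Bool ~ Bool
  unify Bool ~ Bool
  unify h -> Bool ~ Bool -> i
  unify h ~ Bool
  unify Bool ~ i
_ _ : Bool
let r : Int
s : j
\s._ : j -> j
let q : forall. j -> j
  unify Bool ~ Bool
  unify Bool ~ Bool
  unify Bool ~ Bool
  unify Int ~ Bool
  FAIL: mismatch Int ~ Bool

Answer: 1.0.0.0.0 : 1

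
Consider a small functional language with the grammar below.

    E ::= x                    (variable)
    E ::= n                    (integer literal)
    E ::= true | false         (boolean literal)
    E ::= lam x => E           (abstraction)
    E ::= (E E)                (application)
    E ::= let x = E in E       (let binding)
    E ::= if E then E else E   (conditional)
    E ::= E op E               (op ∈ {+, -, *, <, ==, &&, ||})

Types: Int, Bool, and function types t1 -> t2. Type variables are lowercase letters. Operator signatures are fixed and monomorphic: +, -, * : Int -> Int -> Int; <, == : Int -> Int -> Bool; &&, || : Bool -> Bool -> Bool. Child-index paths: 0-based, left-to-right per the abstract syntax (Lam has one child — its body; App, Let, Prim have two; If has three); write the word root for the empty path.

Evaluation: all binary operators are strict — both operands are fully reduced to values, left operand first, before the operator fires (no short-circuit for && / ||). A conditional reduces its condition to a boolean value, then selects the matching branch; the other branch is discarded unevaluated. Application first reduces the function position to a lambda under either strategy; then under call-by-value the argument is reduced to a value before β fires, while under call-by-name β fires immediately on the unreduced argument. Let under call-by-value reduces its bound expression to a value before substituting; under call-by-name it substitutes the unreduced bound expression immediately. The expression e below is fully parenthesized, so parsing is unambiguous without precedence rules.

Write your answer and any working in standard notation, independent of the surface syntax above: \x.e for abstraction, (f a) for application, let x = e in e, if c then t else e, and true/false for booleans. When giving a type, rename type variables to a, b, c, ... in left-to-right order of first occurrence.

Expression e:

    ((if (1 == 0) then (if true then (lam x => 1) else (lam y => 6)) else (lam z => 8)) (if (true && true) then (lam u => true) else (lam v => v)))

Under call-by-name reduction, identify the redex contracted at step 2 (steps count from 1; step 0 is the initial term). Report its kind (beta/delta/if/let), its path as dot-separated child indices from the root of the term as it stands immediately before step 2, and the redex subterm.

Derivation:
step 0: ((if (1 == 0) then (if true then (\x.1) else (\y.6)) else (\z.8)) (if (true && true) then (\u.true) else (\v.v)))
step 1: [delta@0.0] ((if false then (if true then (\x.1) else (\y.6)) else (\z.8)) (if (true && true) then (\u.true) else (\v.v)))
step 2: [if@0] ((\z.8) (if (true && true) then (\u.true) else (\v.v)))

Answer: if at 0 : (if false then (if true then (\x.1) else (\y.6)) else (\z.8))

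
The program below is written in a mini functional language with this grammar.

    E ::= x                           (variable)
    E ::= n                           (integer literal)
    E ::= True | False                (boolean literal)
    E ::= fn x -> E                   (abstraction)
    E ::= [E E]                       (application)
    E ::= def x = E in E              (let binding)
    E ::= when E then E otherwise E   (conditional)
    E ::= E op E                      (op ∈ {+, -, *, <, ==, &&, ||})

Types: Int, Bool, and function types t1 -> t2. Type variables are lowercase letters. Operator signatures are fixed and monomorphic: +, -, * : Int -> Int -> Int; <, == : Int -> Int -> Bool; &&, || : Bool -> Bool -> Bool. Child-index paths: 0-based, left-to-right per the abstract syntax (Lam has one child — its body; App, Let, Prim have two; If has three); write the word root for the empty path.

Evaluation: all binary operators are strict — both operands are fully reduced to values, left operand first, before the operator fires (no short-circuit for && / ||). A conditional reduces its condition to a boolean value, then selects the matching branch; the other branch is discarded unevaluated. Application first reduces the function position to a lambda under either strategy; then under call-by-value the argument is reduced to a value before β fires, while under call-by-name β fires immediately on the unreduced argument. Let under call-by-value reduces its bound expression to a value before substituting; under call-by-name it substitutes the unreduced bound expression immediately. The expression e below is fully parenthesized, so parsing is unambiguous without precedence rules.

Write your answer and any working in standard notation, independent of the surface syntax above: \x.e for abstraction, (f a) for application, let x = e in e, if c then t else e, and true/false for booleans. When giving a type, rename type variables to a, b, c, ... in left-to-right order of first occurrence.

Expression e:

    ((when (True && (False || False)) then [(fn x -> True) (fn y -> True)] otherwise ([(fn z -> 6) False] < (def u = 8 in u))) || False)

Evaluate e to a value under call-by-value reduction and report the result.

Answer: true

Derivation:
step 0: ((if (true && (false || false)) then ((\x.true) (\y.true)) else (((\z.6) false) < (let u = 8 in u))) || false)
step 1: [delta@0.0.1] ((if (true && false) then ((\x.true) (\y.true)) else (((\z.6) false) < (let u = 8 in u))) || false)
step 2: [delta@0.0] ((if false then ((\x.true) (\y.true)) else (((\z.6) false) < (let u = 8 in u))) || false)
step 3: [if@0] ((((\z.6) false) < (let u = 8 in u)) || false)
step 4: [beta@0.0] ((6 < (let u = 8 in u)) || false)
step 5: [let@0.1] ((6 < 8) || false)
step 6: [delta@0] (true || false)
step 7: [delta@root] true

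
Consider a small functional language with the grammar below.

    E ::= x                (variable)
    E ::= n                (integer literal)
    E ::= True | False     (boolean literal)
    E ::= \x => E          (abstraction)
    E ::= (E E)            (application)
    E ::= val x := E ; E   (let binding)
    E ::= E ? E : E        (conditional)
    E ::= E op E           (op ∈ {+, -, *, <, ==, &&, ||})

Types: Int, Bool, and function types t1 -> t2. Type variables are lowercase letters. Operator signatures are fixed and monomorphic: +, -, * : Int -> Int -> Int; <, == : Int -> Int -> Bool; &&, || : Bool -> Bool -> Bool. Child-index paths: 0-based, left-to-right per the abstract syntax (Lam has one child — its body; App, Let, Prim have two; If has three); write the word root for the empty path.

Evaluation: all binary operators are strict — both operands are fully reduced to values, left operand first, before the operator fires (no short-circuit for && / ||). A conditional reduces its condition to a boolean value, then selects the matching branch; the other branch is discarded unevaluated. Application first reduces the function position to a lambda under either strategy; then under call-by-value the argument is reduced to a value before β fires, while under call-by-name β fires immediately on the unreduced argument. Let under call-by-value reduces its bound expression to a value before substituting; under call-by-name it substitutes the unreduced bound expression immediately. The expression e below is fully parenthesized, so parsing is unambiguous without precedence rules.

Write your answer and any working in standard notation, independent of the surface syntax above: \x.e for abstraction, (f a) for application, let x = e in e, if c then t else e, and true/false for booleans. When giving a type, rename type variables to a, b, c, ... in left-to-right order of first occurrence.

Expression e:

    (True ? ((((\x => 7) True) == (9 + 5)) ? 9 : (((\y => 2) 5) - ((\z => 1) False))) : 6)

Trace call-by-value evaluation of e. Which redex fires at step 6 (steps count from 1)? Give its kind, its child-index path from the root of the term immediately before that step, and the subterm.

Working:
step 0: (if true then (if (((\x.7) true) == (9 + 5)) then 9 else (((\y.2) 5) - ((\z.1) false))) else 6)
step 1: [if@root] (if (((\x.7) true) == (9 + 5)) then 9 else (((\y.2) 5) - ((\z.1) false)))
step 2: [beta@0.0] (if (7 == (9 + 5)) then 9 else (((\y.2) 5) - ((\z.1) false)))
step 3: [delta@0.1] (if (7 == 14) then 9 else (((\y.2) 5) - ((\z.1) false)))
step 4: [delta@0] (if false then 9 else (((\y.2) 5) - ((\z.1) false)))
step 5: [if@root] (((\y.2) 5) - ((\z.1) false))
step 6: [beta@0] (2 - ((\z.1) false))

Answer: beta at 0 : ((\y.2) 5)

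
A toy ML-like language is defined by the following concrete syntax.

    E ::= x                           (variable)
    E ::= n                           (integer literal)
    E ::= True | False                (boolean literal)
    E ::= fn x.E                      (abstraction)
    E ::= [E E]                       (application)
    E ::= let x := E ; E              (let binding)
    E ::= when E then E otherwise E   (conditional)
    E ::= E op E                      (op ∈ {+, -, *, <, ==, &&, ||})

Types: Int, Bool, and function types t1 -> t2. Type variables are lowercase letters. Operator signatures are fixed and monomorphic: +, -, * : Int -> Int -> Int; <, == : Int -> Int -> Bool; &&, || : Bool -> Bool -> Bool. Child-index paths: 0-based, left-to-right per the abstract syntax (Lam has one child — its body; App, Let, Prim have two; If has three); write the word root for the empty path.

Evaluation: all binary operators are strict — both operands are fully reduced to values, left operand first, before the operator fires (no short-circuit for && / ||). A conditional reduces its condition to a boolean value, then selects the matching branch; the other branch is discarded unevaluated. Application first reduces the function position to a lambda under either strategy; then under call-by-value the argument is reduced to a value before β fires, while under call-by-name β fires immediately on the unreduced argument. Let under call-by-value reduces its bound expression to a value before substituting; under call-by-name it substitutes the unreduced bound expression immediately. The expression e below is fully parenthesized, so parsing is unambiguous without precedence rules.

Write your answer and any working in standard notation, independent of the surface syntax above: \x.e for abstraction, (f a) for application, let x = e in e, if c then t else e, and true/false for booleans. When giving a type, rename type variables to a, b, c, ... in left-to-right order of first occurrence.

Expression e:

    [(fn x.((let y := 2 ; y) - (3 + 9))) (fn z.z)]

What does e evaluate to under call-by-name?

Trace:
step 0: ((\x.((let y = 2 in y) - (3 + 9))) (\z.z))
step 1: [beta@root] ((let y = 2 in y) - (3 + 9))
step 2: [let@0] (2 - (3 + 9))
step 3: [delta@1] (2 - 12)
step 4: [delta@root] -10

Answer: -10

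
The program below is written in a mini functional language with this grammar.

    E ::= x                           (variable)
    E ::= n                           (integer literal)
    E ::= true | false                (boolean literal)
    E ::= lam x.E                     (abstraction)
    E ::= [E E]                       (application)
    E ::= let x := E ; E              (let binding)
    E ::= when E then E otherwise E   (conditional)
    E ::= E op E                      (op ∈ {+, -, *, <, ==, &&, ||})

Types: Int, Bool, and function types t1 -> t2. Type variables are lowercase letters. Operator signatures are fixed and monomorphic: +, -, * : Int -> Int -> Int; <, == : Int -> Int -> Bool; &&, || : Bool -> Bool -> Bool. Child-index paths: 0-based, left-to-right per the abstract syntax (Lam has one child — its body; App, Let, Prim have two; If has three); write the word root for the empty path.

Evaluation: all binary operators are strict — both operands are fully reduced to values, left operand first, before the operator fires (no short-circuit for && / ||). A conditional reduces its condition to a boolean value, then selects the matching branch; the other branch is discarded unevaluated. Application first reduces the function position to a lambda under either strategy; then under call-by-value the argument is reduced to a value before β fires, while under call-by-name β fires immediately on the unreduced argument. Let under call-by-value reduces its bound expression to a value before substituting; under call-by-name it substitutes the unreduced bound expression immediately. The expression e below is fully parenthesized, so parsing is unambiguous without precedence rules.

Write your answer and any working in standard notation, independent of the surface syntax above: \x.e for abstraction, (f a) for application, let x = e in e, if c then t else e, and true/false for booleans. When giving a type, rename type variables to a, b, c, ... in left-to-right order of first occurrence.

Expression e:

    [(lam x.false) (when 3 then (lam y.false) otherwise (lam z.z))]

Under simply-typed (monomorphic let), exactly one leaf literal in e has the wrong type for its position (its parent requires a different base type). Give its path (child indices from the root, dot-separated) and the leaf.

Answer: 1.0 : 3

Working:
\x._ : a -> Bool
  unify Int ~ Bool
  FAIL: mismatch Int ~ Bool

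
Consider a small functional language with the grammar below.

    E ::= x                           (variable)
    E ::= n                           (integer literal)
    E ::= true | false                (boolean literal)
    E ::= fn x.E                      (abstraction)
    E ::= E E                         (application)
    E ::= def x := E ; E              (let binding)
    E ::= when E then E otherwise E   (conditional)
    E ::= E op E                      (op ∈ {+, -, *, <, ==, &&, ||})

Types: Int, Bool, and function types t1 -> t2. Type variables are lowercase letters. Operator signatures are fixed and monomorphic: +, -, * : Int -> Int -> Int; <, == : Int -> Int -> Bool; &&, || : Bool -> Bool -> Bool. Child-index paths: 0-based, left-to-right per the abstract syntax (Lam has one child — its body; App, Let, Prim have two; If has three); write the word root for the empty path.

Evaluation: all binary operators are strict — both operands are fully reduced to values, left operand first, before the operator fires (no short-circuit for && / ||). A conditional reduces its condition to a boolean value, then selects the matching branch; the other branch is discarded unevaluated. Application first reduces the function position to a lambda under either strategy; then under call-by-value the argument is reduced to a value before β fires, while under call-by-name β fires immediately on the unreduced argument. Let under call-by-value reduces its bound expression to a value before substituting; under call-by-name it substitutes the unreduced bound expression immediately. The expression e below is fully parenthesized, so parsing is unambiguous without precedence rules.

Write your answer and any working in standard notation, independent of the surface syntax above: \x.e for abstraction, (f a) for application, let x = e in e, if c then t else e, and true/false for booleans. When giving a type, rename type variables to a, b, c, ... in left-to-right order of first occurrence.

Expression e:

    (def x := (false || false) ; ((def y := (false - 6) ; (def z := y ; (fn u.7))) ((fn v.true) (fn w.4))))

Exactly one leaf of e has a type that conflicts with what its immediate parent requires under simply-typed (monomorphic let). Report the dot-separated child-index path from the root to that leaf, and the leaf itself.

Answer: 1.0.0.0 : false

Derivation:
  unify Bool ~ Bool
  unify Bool ~ Bool
let x : Bool
  unify Bool ~ Int
  FAIL: mismatch Bool ~ Int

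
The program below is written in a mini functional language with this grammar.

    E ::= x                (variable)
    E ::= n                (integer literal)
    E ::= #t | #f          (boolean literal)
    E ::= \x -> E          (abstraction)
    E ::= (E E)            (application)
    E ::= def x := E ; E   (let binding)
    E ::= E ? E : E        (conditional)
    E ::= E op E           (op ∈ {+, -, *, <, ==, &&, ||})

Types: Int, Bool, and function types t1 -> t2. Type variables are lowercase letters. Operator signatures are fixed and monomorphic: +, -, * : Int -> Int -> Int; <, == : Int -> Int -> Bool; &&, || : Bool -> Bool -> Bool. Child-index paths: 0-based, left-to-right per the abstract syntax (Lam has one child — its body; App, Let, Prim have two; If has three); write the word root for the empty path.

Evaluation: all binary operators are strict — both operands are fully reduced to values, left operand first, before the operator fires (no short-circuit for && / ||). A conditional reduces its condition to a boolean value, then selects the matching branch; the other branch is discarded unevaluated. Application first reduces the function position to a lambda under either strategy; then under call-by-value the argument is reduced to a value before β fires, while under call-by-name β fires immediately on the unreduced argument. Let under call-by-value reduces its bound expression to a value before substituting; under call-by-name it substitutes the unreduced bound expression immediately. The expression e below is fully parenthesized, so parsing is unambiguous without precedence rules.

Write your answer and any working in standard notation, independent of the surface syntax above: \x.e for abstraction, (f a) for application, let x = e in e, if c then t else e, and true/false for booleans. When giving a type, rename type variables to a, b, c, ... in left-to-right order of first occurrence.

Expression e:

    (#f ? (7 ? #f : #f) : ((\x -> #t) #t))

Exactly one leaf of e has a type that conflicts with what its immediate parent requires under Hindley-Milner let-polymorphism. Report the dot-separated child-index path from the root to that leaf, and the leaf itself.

Answer: 1.0 : 7

Trace:
  unify Bool ~ Bool
  unify Int ~ Bool
  FAIL: mismatch Int ~ Bool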